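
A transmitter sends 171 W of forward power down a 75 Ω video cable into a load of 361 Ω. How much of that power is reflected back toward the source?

P_reflected ≈ 73.6 W

Γ = (361 − 75)/(361 + 75) = 0.656
|Γ|² = 0.43
P_refl = |Γ|²·P_inc = 73.6 W, P_del = (1 − |Γ|²)·P_inc = 97.4 W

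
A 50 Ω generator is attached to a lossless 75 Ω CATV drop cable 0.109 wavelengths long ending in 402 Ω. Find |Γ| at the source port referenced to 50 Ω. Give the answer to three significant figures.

βl = 2π × 0.109 = 39.2°
tan(βl) = 0.817
Z_in = Z_0·(Z_L + jZ_0·tanβl)/(Z_0 + jZ_L·tanβl) = 33.2 − j84.2 Ω
Γ_s = (Z_in − Z_s)/(Z_in + Z_s) = (-16.8 − j84.2)/(83.2 − j84.2), |Γ_s| = 0.725

|Γ| ≈ 0.725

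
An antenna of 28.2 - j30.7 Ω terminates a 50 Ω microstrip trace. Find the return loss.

Γ = (-21.8 − j30.7)/(78.2 − j30.7), |Γ| = 0.448
RL = −20·log₁₀|Γ| = −20·log₁₀(0.448)

RL ≈ 6.97 dB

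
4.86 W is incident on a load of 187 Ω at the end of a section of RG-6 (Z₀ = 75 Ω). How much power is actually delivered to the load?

P_delivered ≈ 3.97 W

Γ = (187 − 75)/(187 + 75) = 0.427
|Γ|² = 0.183
P_refl = |Γ|²·P_inc = 0.888 W, P_del = (1 − |Γ|²)·P_inc = 3.97 W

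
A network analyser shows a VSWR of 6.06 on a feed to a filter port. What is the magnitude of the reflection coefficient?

|Γ| ≈ 0.717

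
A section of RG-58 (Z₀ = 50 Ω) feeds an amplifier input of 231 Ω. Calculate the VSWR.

Γ = (231 − 50)/(231 + 50) = 0.644
VSWR = (1 + 0.644)/(1 − 0.644)

VSWR ≈ 4.62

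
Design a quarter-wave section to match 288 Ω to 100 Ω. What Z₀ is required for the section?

Z_qwt = √(Z_0·R_L) = √(100 × 288) = √28800

Z_qwt ≈ 170 Ω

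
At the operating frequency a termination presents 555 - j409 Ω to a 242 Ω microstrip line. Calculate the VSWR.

VSWR ≈ 3.71

Γ = (Z_L − Z_0)/(Z_L + Z_0) = (313 − j409)/(797 − j409)
|Γ| = 515/896 = 0.575
VSWR = (1 + |Γ|)/(1 − |Γ|) = 1.57/0.425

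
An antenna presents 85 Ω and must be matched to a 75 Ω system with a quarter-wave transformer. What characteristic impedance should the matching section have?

Z_qwt ≈ 79.8 Ω

Z_qwt = √(Z_0·R_L) = √(75 × 85) = √6375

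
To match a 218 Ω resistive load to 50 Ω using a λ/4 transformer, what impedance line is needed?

Z_qwt = √(Z_0·R_L) = √(50 × 218) = √10900

Z_qwt ≈ 104 Ω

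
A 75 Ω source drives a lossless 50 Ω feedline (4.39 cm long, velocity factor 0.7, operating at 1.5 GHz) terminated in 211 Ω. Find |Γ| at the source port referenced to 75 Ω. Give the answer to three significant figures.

λ = v/f = 0.7·c / 1.5 GHz = 0.14 m
βl = 2π·l/λ = 2π × 0.314 = 113°
tan(βl) = -2.37
Z_in = Z_0·(Z_L + jZ_0·tanβl)/(Z_0 + jZ_L·tanβl) = 13.8 + j19.7 Ω
Γ_s = (Z_in − Z_s)/(Z_in + Z_s) = (-61.2 + j19.7)/(88.8 + j19.7), |Γ_s| = 0.706

|Γ| ≈ 0.706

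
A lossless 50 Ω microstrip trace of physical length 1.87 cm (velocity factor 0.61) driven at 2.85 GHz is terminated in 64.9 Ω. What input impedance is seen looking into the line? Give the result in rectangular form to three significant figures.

λ = v/f = 0.61·c / 2.85 GHz = 0.0642 m
βl = 2π·l/λ = 2π × 0.291 = 105°
tan(βl) = tan(105°) = -3.77
Z_in = Z_0·(Z_L + jZ_0·tanβl)/(Z_0 + jZ_L·tanβl)
     = 50·(64.9 − j189)/(50 − j245)

Z_in ≈ 39.6 + j5.17 Ω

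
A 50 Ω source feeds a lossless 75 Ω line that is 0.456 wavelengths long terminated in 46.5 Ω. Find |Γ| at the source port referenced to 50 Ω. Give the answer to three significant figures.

βl = 2π × 0.456 = 164°
tan(βl) = -0.284
Z_in = Z_0·(Z_L + jZ_0·tanβl)/(Z_0 + jZ_L·tanβl) = 48.7 − j12.7 Ω
Γ_s = (Z_in − Z_s)/(Z_in + Z_s) = (-1.26 − j12.7)/(98.7 − j12.7), |Γ_s| = 0.128

|Γ| ≈ 0.128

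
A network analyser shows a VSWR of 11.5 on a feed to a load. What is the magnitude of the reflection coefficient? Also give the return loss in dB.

|Γ| ≈ 0.84; return loss ≈ 1.51 dB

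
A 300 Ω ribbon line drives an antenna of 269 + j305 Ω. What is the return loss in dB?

RL ≈ 6.47 dB

Γ = (-31 + j305)/(569 + j305), |Γ| = 0.475
RL = −20·log₁₀|Γ| = −20·log₁₀(0.475)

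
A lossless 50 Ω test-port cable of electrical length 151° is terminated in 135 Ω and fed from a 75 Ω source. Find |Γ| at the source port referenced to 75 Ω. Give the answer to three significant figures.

tan(βl) = -0.554
Z_in = Z_0·(Z_L + jZ_0·tanβl)/(Z_0 + jZ_L·tanβl) = 54.5 + j53.8 Ω
Γ_s = (Z_in − Z_s)/(Z_in + Z_s) = (-20.5 + j53.8)/(129 + j53.8), |Γ_s| = 0.411

|Γ| ≈ 0.411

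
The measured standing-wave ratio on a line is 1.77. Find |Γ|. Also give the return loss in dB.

|Γ| ≈ 0.278; return loss ≈ 11.1 dB

|Γ| = (S − 1)/(S + 1) = (1.77 − 1)/(1.77 + 1) = 0.77/2.77
RL = −20·log₁₀|Γ| = −20·log₁₀(0.278)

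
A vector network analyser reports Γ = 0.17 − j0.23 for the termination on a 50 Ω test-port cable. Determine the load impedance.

Z_L ≈ 61.9 − j31 Ω

Z_L = Z_0·(1 + Γ)/(1 − Γ) = 50·(1.17 − j0.23)/(0.83 + j0.23)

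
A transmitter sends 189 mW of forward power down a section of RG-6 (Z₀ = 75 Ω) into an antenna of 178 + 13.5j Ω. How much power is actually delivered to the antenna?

P_delivered ≈ 157 mW

|Γ| = |(103 + j13.5)/(253 + j13.5)| = 0.41
|Γ|² = 0.168
P_refl = |Γ|²·P_inc = 31.8 mW, P_del = (1 − |Γ|²)·P_inc = 157 mW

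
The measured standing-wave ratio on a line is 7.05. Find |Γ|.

|Γ| = (S − 1)/(S + 1) = (7.05 − 1)/(7.05 + 1) = 6.05/8.05

|Γ| ≈ 0.752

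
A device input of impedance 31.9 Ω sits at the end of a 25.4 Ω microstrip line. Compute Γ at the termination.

Γ = (Z_L − Z_0)/(Z_L + Z_0) = (31.9 − 25.4)/(31.9 + 25.4) = 6.5/57.3

Γ = 0.113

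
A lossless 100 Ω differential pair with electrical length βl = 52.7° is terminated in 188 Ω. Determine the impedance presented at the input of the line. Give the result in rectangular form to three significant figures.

tan(βl) = tan(52.7°) = 1.31
Z_in = Z_0·(Z_L + jZ_0·tanβl)/(Z_0 + jZ_L·tanβl)
     = 100·(188 + j131)/(100 + j247)

Z_in ≈ 72.2 − j46.9 Ω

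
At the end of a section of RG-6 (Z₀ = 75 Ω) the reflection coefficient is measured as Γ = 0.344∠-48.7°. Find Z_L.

Z_L = Z_0·(1 + Γ)/(1 − Γ) = 75·(1.23 − j0.258)/(0.773 + j0.258)

Z_L ≈ 99.5 − j58.4 Ω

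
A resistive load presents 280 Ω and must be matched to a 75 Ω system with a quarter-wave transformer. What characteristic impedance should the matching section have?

Z_qwt = √(Z_0·R_L) = √(75 × 280) = √21000

Z_qwt ≈ 145 Ω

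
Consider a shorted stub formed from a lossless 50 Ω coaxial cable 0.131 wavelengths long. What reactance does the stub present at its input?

X_in ≈ 53.9 Ω (inductive)

βl = 2π × 0.131 = 47.2°
tan(βl) = 1.08
For a shorted stub, Z_in = jZ_0·tan(βl)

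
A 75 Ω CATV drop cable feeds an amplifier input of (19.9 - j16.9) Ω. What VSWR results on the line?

VSWR ≈ 3.97

Γ = (Z_L − Z_0)/(Z_L + Z_0) = (-55.1 − j16.9)/(94.9 − j16.9)
|Γ| = 57.6/96.4 = 0.598
VSWR = (1 + |Γ|)/(1 − |Γ|) = 1.6/0.402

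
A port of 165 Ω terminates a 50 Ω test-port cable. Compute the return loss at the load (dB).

RL ≈ 5.43 dB

Γ = (165 − 50)/(165 + 50) = 0.535
RL = −20·log₁₀|Γ| = −20·log₁₀(0.535)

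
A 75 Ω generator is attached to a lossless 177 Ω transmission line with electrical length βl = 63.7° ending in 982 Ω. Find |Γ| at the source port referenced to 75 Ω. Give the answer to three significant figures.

tan(βl) = 2.02
Z_in = Z_0·(Z_L + jZ_0·tanβl)/(Z_0 + jZ_L·tanβl) = 39.4 − j84 Ω
Γ_s = (Z_in − Z_s)/(Z_in + Z_s) = (-35.6 − j84)/(114 − j84), |Γ_s| = 0.643

|Γ| ≈ 0.643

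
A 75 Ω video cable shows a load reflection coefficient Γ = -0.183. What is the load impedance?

Z_L ≈ 51.8 Ω

Z_L = Z_0·(1 + Γ)/(1 − Γ) = 75·(0.817)/(1.18)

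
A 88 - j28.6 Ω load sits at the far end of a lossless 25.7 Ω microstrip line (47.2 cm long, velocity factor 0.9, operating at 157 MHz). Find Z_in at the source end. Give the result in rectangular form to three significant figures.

Z_in ≈ 7.13 + j5.98 Ω

λ = v/f = 0.9·c / 157 MHz = 1.72 m
βl = 2π·l/λ = 2π × 0.274 = 98.8°
tan(βl) = tan(98.8°) = -6.46
Z_in = Z_0·(Z_L + jZ_0·tanβl)/(Z_0 + jZ_L·tanβl)
     = 25.7·(88 − j195)/(-159 − j568)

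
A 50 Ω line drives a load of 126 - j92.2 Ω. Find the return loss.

Γ = (76 − j92.2)/(176 − j92.2), |Γ| = 0.601
RL = −20·log₁₀|Γ| = −20·log₁₀(0.601)

RL ≈ 4.42 dB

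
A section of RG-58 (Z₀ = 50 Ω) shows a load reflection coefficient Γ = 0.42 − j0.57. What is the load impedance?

Z_L ≈ 37.7 − j86.2 Ω

Z_L = Z_0·(1 + Γ)/(1 − Γ) = 50·(1.42 − j0.57)/(0.58 + j0.57)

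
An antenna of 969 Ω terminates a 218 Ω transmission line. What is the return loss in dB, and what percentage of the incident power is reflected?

RL ≈ 3.98 dB; 40% of incident power reflected

Γ = (969 − 218)/(969 + 218) = 0.633
RL = −20·log₁₀(0.633) = 3.98 dB
P_refl/P_inc = |Γ|² = 0.4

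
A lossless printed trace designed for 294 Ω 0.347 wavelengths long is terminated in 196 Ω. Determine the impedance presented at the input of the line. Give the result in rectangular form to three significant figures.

Z_in ≈ 313 − j122 Ω

βl = 2π × 0.347 = 125°
tan(βl) = tan(125°) = -1.43
Z_in = Z_0·(Z_L + jZ_0·tanβl)/(Z_0 + jZ_L·tanβl)
     = 294·(196 − j421)/(294 − j281)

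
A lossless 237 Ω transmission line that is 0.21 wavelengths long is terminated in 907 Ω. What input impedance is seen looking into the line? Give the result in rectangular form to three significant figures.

βl = 2π × 0.21 = 75.6°
tan(βl) = tan(75.6°) = 3.89
Z_in = Z_0·(Z_L + jZ_0·tanβl)/(Z_0 + jZ_L·tanβl)
     = 237·(907 + j923)/(237 + j3530)

Z_in ≈ 65.7 − j56.4 Ω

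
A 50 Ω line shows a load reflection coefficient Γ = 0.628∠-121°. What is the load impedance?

Z_L = Z_0·(1 + Γ)/(1 − Γ) = 50·(0.677 − j0.538)/(1.32 + j0.538)

Z_L ≈ 14.8 − j26.4 Ω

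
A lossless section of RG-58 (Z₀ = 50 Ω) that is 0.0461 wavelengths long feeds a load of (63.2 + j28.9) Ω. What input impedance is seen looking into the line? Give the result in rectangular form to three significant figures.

Z_in ≈ 83.2 + j15.1 Ω

βl = 2π × 0.0461 = 16.6°
tan(βl) = tan(16.6°) = 0.298
Z_in = Z_0·(Z_L + jZ_0·tanβl)/(Z_0 + jZ_L·tanβl)
     = 50·(63.2 + j43.8)/(41.4 + j18.8)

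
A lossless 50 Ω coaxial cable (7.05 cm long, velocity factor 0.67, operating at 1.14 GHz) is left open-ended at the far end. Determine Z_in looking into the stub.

λ = v/f = 0.67·c / 1.14 GHz = 0.176 m
βl = 2π·l/λ = 2π × 0.4 = 144°
tan(βl) = -0.728
For an open-ended stub, Z_in = −jZ_0·cot(βl) = −jZ_0/tan(βl)

Z_in ≈ +j68.7 Ω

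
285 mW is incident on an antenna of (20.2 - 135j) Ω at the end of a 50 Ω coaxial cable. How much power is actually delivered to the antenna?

P_delivered ≈ 49.7 mW

|Γ| = |(-29.8 − j135)/(70.2 − j135)| = 0.909
|Γ|² = 0.826
P_refl = |Γ|²·P_inc = 235 mW, P_del = (1 − |Γ|²)·P_inc = 49.7 mW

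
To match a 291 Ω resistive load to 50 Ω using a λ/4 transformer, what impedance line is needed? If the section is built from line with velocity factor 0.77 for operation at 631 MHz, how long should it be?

Z_qwt = √(Z_0·R_L) = √(50 × 291) = √14550
λ = 0.77·c/f = 0.366 m, so l = λ/4 = 0.0915 m

Z_qwt ≈ 121 Ω; length ≈ 9.15 cm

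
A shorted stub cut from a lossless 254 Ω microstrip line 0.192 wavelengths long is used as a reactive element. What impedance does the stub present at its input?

Z_in ≈ +j666 Ω

βl = 2π × 0.192 = 69.1°
tan(βl) = 2.62
For a shorted stub, Z_in = jZ_0·tan(βl)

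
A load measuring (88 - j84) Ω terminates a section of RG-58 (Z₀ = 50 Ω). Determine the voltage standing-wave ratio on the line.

VSWR ≈ 3.66

Γ = (Z_L − Z_0)/(Z_L + Z_0) = (38 − j84)/(138 − j84)
|Γ| = 92.2/162 = 0.571
VSWR = (1 + |Γ|)/(1 − |Γ|) = 1.57/0.429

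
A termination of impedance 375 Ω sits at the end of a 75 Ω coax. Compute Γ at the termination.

Γ = (Z_L − Z_0)/(Z_L + Z_0) = (375 − 75)/(375 + 75) = 300/450

Γ = 0.667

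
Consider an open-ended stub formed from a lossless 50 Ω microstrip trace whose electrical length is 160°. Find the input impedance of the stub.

Z_in ≈ +j137 Ω

tan(βl) = -0.364
For an open-ended stub, Z_in = −jZ_0·cot(βl) = −jZ_0/tan(βl)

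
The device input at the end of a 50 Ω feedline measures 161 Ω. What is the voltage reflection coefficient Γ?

Γ = 0.526

Γ = (Z_L − Z_0)/(Z_L + Z_0) = (161 − 50)/(161 + 50) = 111/211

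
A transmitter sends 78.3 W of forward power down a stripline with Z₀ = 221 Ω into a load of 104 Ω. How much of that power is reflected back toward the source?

Γ = (104 − 221)/(104 + 221) = -0.36
|Γ|² = 0.13
P_refl = |Γ|²·P_inc = 10.1 W, P_del = (1 − |Γ|²)·P_inc = 68.2 W

P_reflected ≈ 10.1 W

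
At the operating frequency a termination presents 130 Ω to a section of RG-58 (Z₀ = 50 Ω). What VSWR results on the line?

Γ = (130 − 50)/(130 + 50) = 0.444
VSWR = (1 + 0.444)/(1 − 0.444)

VSWR ≈ 2.6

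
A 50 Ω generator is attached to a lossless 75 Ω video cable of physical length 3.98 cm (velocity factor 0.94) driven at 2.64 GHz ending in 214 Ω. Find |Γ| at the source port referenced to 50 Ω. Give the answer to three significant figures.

|Γ| ≈ 0.514

λ = v/f = 0.94·c / 2.64 GHz = 0.107 m
βl = 2π·l/λ = 2π × 0.373 = 134°
tan(βl) = -1.03
Z_in = Z_0·(Z_L + jZ_0·tanβl)/(Z_0 + jZ_L·tanβl) = 45.7 + j57.2 Ω
Γ_s = (Z_in − Z_s)/(Z_in + Z_s) = (-4.26 + j57.2)/(95.7 + j57.2), |Γ_s| = 0.514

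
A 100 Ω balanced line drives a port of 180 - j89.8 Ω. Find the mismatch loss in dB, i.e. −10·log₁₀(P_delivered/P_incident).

Γ = (80 − j89.8)/(280 − j89.8), |Γ| = 0.409
|Γ|² = 0.167, so P_del/P_inc = 1 − |Γ|² = 0.833
ML = −10·log₁₀(1 − |Γ|²)

mismatch loss ≈ 0.795 dB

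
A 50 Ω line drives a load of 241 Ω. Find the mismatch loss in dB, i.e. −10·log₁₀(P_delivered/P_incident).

Γ = (241 − 50)/(241 + 50) = 0.656
|Γ|² = 0.431, so P_del/P_inc = 1 − |Γ|² = 0.569
ML = −10·log₁₀(1 − |Γ|²)

mismatch loss ≈ 2.45 dB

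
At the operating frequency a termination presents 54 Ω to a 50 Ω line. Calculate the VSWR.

VSWR ≈ 1.08

Γ = (54 − 50)/(54 + 50) = 0.0385
VSWR = (1 + 0.0385)/(1 − 0.0385)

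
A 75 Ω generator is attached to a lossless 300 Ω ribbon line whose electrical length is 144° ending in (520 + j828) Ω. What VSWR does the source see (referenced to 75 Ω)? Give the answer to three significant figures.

VSWR ≈ 11.7

tan(βl) = -0.727
Z_in = Z_0·(Z_L + jZ_0·tanβl)/(Z_0 + jZ_L·tanβl) = 74.8 + j234 Ω
Γ_s = (Z_in − Z_s)/(Z_in + Z_s) = (-0.172 + j234)/(150 + j234), |Γ_s| = 0.843
VSWR = (1 + |Γ_s|)/(1 − |Γ_s|)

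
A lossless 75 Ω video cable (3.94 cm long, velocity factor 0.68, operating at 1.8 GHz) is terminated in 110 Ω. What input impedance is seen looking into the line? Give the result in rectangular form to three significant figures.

λ = v/f = 0.68·c / 1.8 GHz = 0.113 m
βl = 2π·l/λ = 2π × 0.348 = 125°
tan(βl) = tan(125°) = -1.42
Z_in = Z_0·(Z_L + jZ_0·tanβl)/(Z_0 + jZ_L·tanβl)
     = 75·(110 − j107)/(75 − j156)

Z_in ≈ 62.2 + j23 Ω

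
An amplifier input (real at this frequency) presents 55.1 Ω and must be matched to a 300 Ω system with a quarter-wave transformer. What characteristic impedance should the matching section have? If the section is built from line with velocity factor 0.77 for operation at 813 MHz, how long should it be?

Z_qwt ≈ 129 Ω; length ≈ 7.1 cm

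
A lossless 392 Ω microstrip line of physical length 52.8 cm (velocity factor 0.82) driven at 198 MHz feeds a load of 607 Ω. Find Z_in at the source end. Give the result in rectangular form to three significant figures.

Z_in ≈ 471 + j172 Ω

λ = v/f = 0.82·c / 198 MHz = 1.24 m
βl = 2π·l/λ = 2π × 0.425 = 153°
tan(βl) = tan(153°) = -0.51
Z_in = Z_0·(Z_L + jZ_0·tanβl)/(Z_0 + jZ_L·tanβl)
     = 392·(607 − j200)/(392 − j309)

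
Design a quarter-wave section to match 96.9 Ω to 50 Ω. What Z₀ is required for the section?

Z_qwt = √(Z_0·R_L) = √(50 × 96.9) = √4845

Z_qwt ≈ 69.6 Ω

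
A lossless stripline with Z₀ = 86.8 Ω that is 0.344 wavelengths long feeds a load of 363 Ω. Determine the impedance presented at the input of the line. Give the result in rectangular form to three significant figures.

Z_in ≈ 29.3 + j53.5 Ω

βl = 2π × 0.344 = 124°
tan(βl) = tan(124°) = -1.49
Z_in = Z_0·(Z_L + jZ_0·tanβl)/(Z_0 + jZ_L·tanβl)
     = 86.8·(363 − j129)/(86.8 − j541)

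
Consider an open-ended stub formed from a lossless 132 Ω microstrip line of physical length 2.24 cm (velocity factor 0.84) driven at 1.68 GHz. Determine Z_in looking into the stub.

λ = v/f = 0.84·c / 1.68 GHz = 0.15 m
βl = 2π·l/λ = 2π × 0.149 = 53.8°
tan(βl) = 1.36
For an open-ended stub, Z_in = −jZ_0·cot(βl) = −jZ_0/tan(βl)

Z_in ≈ −j96.8 Ω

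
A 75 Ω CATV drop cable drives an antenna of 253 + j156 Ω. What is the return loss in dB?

RL ≈ 3.72 dB

Γ = (178 + j156)/(328 + j156), |Γ| = 0.652
RL = −20·log₁₀|Γ| = −20·log₁₀(0.652)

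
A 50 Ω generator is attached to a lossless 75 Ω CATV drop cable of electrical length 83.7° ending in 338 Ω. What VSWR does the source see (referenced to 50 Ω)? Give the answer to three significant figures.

VSWR ≈ 3.05

tan(βl) = 9.06
Z_in = Z_0·(Z_L + jZ_0·tanβl)/(Z_0 + jZ_L·tanβl) = 16.8 − j7.87 Ω
Γ_s = (Z_in − Z_s)/(Z_in + Z_s) = (-33.2 − j7.87)/(66.8 − j7.87), |Γ_s| = 0.507
VSWR = (1 + |Γ_s|)/(1 − |Γ_s|)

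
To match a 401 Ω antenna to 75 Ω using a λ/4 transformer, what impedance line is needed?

Z_qwt ≈ 173 Ω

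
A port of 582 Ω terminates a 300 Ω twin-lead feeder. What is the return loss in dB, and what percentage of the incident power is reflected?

Γ = (582 − 300)/(582 + 300) = 0.32
RL = −20·log₁₀(0.32) = 9.9 dB
P_refl/P_inc = |Γ|² = 0.102

RL ≈ 9.9 dB; 10.2% of incident power reflected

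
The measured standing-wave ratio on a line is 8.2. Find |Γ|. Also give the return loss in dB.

|Γ| = (S − 1)/(S + 1) = (8.2 − 1)/(8.2 + 1) = 7.2/9.2
RL = −20·log₁₀|Γ| = −20·log₁₀(0.783)

|Γ| ≈ 0.783; return loss ≈ 2.13 dB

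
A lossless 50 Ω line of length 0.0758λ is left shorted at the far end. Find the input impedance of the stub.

βl = 2π × 0.0758 = 27.3°
tan(βl) = 0.516
For a shorted stub, Z_in = jZ_0·tan(βl)

Z_in ≈ +j25.8 Ω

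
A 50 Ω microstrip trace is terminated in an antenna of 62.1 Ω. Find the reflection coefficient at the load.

Γ = (Z_L − Z_0)/(Z_L + Z_0) = (62.1 − 50)/(62.1 + 50) = 12.1/112.1

Γ = 0.108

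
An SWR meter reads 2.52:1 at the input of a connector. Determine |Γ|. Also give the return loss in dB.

|Γ| = (S − 1)/(S + 1) = (2.52 − 1)/(2.52 + 1) = 1.52/3.52
RL = −20·log₁₀|Γ| = −20·log₁₀(0.432)

|Γ| ≈ 0.432; return loss ≈ 7.29 dB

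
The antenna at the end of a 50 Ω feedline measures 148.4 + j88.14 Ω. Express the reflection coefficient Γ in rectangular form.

Γ ≈ 0.579 + j0.187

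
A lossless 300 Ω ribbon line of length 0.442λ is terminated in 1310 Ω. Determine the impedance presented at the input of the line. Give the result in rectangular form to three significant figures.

Z_in ≈ 398 + j548 Ω

βl = 2π × 0.442 = 159°
tan(βl) = tan(159°) = -0.381
Z_in = Z_0·(Z_L + jZ_0·tanβl)/(Z_0 + jZ_L·tanβl)
     = 300·(1310 − j114)/(300 − j500)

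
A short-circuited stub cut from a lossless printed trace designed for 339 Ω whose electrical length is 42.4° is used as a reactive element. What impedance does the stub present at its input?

Z_in ≈ +j310 Ω

tan(βl) = 0.913
For a short-circuited stub, Z_in = jZ_0·tan(βl)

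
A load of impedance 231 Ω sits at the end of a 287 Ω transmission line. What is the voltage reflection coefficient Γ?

Γ = -0.108

Γ = (Z_L − Z_0)/(Z_L + Z_0) = (231 − 287)/(231 + 287) = -56/518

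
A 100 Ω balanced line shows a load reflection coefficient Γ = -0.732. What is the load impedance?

Z_L ≈ 15.5 Ω

Z_L = Z_0·(1 + Γ)/(1 − Γ) = 100·(0.268)/(1.73)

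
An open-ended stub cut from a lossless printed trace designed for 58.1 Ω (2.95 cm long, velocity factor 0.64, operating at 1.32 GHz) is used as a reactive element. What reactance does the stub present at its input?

X_in ≈ -17.7 Ω (capacitive)

λ = v/f = 0.64·c / 1.32 GHz = 0.145 m
βl = 2π·l/λ = 2π × 0.203 = 73°
tan(βl) = 3.27
For an open-ended stub, Z_in = −jZ_0·cot(βl) = −jZ_0/tan(βl)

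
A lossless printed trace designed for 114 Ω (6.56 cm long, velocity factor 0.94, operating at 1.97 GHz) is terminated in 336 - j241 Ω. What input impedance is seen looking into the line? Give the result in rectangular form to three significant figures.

λ = v/f = 0.94·c / 1.97 GHz = 0.143 m
βl = 2π·l/λ = 2π × 0.458 = 165°
tan(βl) = tan(165°) = -0.268
Z_in = Z_0·(Z_L + jZ_0·tanβl)/(Z_0 + jZ_L·tanβl)
     = 114·(336 − j272)/(49.3 − j90.2)

Z_in ≈ 443 + j182 Ω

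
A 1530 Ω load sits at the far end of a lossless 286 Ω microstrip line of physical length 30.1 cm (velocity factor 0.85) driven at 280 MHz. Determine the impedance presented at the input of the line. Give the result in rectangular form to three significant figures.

Z_in ≈ 69.1 + j151 Ω

λ = v/f = 0.85·c / 280 MHz = 0.911 m
βl = 2π·l/λ = 2π × 0.331 = 119°
tan(βl) = tan(119°) = -1.81
Z_in = Z_0·(Z_L + jZ_0·tanβl)/(Z_0 + jZ_L·tanβl)
     = 286·(1530 − j516)/(286 − j2760)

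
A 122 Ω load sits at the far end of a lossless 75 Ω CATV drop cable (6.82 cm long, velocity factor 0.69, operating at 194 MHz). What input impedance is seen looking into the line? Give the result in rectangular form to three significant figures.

λ = v/f = 0.69·c / 194 MHz = 1.07 m
βl = 2π·l/λ = 2π × 0.0639 = 23°
tan(βl) = tan(23°) = 0.425
Z_in = Z_0·(Z_L + jZ_0·tanβl)/(Z_0 + jZ_L·tanβl)
     = 75·(122 + j31.9)/(75 + j51.8)

Z_in ≈ 97.5 − j35.5 Ω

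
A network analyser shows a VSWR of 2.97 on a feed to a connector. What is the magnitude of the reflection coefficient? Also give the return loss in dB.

|Γ| = (S − 1)/(S + 1) = (2.97 − 1)/(2.97 + 1) = 1.97/3.97
RL = −20·log₁₀|Γ| = −20·log₁₀(0.496)

|Γ| ≈ 0.496; return loss ≈ 6.09 dB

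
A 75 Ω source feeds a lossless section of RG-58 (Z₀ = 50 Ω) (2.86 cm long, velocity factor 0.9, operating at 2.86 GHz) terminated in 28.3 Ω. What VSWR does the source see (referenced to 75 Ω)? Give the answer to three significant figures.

VSWR ≈ 1.44

λ = v/f = 0.9·c / 2.86 GHz = 0.0944 m
βl = 2π·l/λ = 2π × 0.303 = 109°
tan(βl) = -2.89
Z_in = Z_0·(Z_L + jZ_0·tanβl)/(Z_0 + jZ_L·tanβl) = 72 − j26.7 Ω
Γ_s = (Z_in − Z_s)/(Z_in + Z_s) = (-2.96 − j26.7)/(147 − j26.7), |Γ_s| = 0.18
VSWR = (1 + |Γ_s|)/(1 − |Γ_s|)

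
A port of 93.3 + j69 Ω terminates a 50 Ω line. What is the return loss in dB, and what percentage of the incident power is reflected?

RL ≈ 5.81 dB; 26.2% of incident power reflected

Γ = (43.3 + j69)/(143.3 + j69), |Γ| = 0.512
RL = −20·log₁₀(0.512) = 5.81 dB
P_refl/P_inc = |Γ|² = 0.262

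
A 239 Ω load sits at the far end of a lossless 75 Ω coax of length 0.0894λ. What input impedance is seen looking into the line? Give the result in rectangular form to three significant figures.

Z_in ≈ 66.4 − j86 Ω

βl = 2π × 0.0894 = 32.2°
tan(βl) = tan(32.2°) = 0.629
Z_in = Z_0·(Z_L + jZ_0·tanβl)/(Z_0 + jZ_L·tanβl)
     = 75·(239 + j47.2)/(75 + j150)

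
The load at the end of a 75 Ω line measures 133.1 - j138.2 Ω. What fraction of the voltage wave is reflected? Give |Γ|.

|Γ| ≈ 0.6

Γ = (Z_L − Z_0)/(Z_L + Z_0) = (58.1 − j138.2)/(208.1 − j138.2)
|Γ| = 150/250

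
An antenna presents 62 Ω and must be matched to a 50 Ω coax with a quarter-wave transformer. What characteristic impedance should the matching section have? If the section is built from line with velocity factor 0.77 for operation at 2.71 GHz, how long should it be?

Z_qwt ≈ 55.7 Ω; length ≈ 2.13 cm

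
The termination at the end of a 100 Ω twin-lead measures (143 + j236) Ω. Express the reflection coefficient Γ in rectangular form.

Γ ≈ 0.576 + j0.411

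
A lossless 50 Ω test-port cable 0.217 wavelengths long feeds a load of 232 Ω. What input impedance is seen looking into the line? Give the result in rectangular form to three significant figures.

Z_in ≈ 11.2 − j10 Ω

βl = 2π × 0.217 = 78.1°
tan(βl) = tan(78.1°) = 4.75
Z_in = Z_0·(Z_L + jZ_0·tanβl)/(Z_0 + jZ_L·tanβl)
     = 50·(232 + j238)/(50 + j1100)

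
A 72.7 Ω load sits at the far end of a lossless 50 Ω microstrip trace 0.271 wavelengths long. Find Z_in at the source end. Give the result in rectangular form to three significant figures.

Z_in ≈ 34.7 + j3.47 Ω

βl = 2π × 0.271 = 97.6°
tan(βl) = tan(97.6°) = -7.53
Z_in = Z_0·(Z_L + jZ_0·tanβl)/(Z_0 + jZ_L·tanβl)
     = 50·(72.7 − j377)/(50 − j548)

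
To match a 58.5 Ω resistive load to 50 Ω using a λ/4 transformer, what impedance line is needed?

Z_qwt = √(Z_0·R_L) = √(50 × 58.5) = √2925

Z_qwt ≈ 54.1 Ω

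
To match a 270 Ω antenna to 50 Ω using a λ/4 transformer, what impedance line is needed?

Z_qwt ≈ 116 Ω

Z_qwt = √(Z_0·R_L) = √(50 × 270) = √13500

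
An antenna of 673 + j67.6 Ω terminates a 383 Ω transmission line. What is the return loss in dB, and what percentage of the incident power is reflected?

Γ = (290 + j67.6)/(1056 + j67.6), |Γ| = 0.281
RL = −20·log₁₀(0.281) = 11 dB
P_refl/P_inc = |Γ|² = 0.0792

RL ≈ 11 dB; 7.92% of incident power reflected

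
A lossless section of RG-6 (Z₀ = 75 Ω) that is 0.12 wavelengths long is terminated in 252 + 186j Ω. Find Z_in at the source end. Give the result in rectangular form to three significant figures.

Z_in ≈ 40.5 − j96.9 Ω

βl = 2π × 0.12 = 43.2°
tan(βl) = tan(43.2°) = 0.939
Z_in = Z_0·(Z_L + jZ_0·tanβl)/(Z_0 + jZ_L·tanβl)
     = 75·(252 + j256)/(-99.7 + j237)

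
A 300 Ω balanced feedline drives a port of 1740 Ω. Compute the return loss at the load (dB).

RL ≈ 3.03 dB

Γ = (1740 − 300)/(1740 + 300) = 0.706
RL = −20·log₁₀|Γ| = −20·log₁₀(0.706)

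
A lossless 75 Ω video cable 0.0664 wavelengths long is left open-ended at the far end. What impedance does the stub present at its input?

βl = 2π × 0.0664 = 23.9°
tan(βl) = 0.443
For an open-ended stub, Z_in = −jZ_0·cot(βl) = −jZ_0/tan(βl)

Z_in ≈ −j169 Ω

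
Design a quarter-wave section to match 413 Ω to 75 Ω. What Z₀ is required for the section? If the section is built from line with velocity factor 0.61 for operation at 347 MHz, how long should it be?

Z_qwt ≈ 176 Ω; length ≈ 13.2 cm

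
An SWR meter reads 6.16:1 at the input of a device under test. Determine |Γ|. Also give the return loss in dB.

|Γ| = (S − 1)/(S + 1) = (6.16 − 1)/(6.16 + 1) = 5.16/7.16
RL = −20·log₁₀|Γ| = −20·log₁₀(0.721)

|Γ| ≈ 0.721; return loss ≈ 2.85 dB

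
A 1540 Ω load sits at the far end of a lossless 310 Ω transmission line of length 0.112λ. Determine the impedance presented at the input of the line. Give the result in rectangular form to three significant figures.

Z_in ≈ 141 − j332 Ω

βl = 2π × 0.112 = 40.3°
tan(βl) = tan(40.3°) = 0.849
Z_in = Z_0·(Z_L + jZ_0·tanβl)/(Z_0 + jZ_L·tanβl)
     = 310·(1540 + j263)/(310 + j1310)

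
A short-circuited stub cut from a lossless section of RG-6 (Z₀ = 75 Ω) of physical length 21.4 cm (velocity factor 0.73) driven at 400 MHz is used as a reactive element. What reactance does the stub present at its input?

λ = v/f = 0.73·c / 400 MHz = 0.547 m
βl = 2π·l/λ = 2π × 0.391 = 141°
tan(βl) = -0.818
For a short-circuited stub, Z_in = jZ_0·tan(βl)

X_in ≈ -61.4 Ω (capacitive)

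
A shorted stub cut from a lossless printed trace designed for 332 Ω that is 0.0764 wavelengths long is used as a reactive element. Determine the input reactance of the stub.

βl = 2π × 0.0764 = 27.5°
tan(βl) = 0.521
For a shorted stub, Z_in = jZ_0·tan(βl)

X_in ≈ 173 Ω (inductive)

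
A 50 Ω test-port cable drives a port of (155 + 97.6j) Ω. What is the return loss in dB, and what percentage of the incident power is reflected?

Γ = (105 + j97.6)/(205 + j97.6), |Γ| = 0.631
RL = −20·log₁₀(0.631) = 3.99 dB
P_refl/P_inc = |Γ|² = 0.399

RL ≈ 3.99 dB; 39.9% of incident power reflected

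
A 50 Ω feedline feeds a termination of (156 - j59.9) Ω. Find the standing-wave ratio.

Γ = (Z_L − Z_0)/(Z_L + Z_0) = (106 − j59.9)/(206 − j59.9)
|Γ| = 122/215 = 0.568
VSWR = (1 + |Γ|)/(1 − |Γ|) = 1.57/0.432

VSWR ≈ 3.62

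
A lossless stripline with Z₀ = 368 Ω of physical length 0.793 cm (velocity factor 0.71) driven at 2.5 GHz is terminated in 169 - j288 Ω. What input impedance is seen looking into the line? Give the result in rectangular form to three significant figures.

λ = v/f = 0.71·c / 2.5 GHz = 0.0852 m
βl = 2π·l/λ = 2π × 0.0931 = 33.5°
tan(βl) = tan(33.5°) = 0.662
Z_in = Z_0·(Z_L + jZ_0·tanβl)/(Z_0 + jZ_L·tanβl)
     = 368·(169 − j44.4)/(559 + j112)

Z_in ≈ 101 − j49.5 Ω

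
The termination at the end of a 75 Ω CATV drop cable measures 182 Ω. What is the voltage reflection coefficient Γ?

Γ = 0.416

Γ = (Z_L − Z_0)/(Z_L + Z_0) = (182 − 75)/(182 + 75) = 107/257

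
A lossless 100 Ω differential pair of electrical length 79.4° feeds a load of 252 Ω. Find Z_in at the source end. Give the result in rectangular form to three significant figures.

tan(βl) = tan(79.4°) = 5.34
Z_in = Z_0·(Z_L + jZ_0·tanβl)/(Z_0 + jZ_L·tanβl)
     = 100·(252 + j534)/(100 + j1350)

Z_in ≈ 40.8 − j15.7 Ω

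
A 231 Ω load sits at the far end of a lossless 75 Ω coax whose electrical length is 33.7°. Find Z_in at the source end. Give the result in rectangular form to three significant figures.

Z_in ≈ 63.9 − j81.3 Ω

tan(βl) = tan(33.7°) = 0.667
Z_in = Z_0·(Z_L + jZ_0·tanβl)/(Z_0 + jZ_L·tanβl)
     = 75·(231 + j50)/(75 + j154)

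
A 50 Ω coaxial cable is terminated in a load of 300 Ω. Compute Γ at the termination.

Γ = (Z_L − Z_0)/(Z_L + Z_0) = (300 − 50)/(300 + 50) = 250/350

Γ = 0.714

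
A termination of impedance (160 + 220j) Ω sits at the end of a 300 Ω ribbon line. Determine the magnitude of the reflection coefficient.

|Γ| ≈ 0.511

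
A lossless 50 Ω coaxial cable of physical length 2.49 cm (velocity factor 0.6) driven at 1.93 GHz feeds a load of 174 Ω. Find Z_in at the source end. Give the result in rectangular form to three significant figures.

λ = v/f = 0.6·c / 1.93 GHz = 0.0933 m
βl = 2π·l/λ = 2π × 0.267 = 96.1°
tan(βl) = tan(96.1°) = -9.34
Z_in = Z_0·(Z_L + jZ_0·tanβl)/(Z_0 + jZ_L·tanβl)
     = 50·(174 − j467)/(50 − j1620)

Z_in ≈ 14.5 + j4.91 Ω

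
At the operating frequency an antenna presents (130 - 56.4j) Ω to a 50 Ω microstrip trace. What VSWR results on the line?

Γ = (Z_L − Z_0)/(Z_L + Z_0) = (80 − j56.4)/(180 − j56.4)
|Γ| = 97.9/189 = 0.519
VSWR = (1 + |Γ|)/(1 − |Γ|) = 1.52/0.481

VSWR ≈ 3.16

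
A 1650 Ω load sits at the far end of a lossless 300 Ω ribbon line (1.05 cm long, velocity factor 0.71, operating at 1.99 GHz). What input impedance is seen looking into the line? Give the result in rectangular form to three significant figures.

Z_in ≈ 153 − j384 Ω

λ = v/f = 0.71·c / 1.99 GHz = 0.107 m
βl = 2π·l/λ = 2π × 0.0981 = 35.3°
tan(βl) = tan(35.3°) = 0.708
Z_in = Z_0·(Z_L + jZ_0·tanβl)/(Z_0 + jZ_L·tanβl)
     = 300·(1650 + j213)/(300 + j1170)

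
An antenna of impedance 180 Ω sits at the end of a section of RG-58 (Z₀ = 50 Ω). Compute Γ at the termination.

Γ = 0.565

Γ = (Z_L − Z_0)/(Z_L + Z_0) = (180 − 50)/(180 + 50) = 130/230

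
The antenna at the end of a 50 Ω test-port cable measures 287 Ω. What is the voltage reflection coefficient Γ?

Γ = 0.703

Γ = (Z_L − Z_0)/(Z_L + Z_0) = (287 − 50)/(287 + 50) = 237/337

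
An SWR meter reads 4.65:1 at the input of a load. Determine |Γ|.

|Γ| = (S − 1)/(S + 1) = (4.65 − 1)/(4.65 + 1) = 3.65/5.65

|Γ| ≈ 0.646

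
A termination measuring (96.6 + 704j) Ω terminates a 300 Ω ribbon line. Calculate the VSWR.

VSWR ≈ 20.5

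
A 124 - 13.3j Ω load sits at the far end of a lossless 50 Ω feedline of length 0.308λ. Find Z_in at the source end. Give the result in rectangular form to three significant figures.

βl = 2π × 0.308 = 111°
tan(βl) = tan(111°) = -2.62
Z_in = Z_0·(Z_L + jZ_0·tanβl)/(Z_0 + jZ_L·tanβl)
     = 50·(124 − j144)/(15.1 − j325)

Z_in ≈ 23 + j18 Ω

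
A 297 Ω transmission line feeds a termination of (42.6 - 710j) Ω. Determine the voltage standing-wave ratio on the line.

Γ = (Z_L − Z_0)/(Z_L + Z_0) = (-254.4 − j710)/(339.6 − j710)
|Γ| = 754/787 = 0.958
VSWR = (1 + |Γ|)/(1 − |Γ|) = 1.96/0.0417

VSWR ≈ 46.9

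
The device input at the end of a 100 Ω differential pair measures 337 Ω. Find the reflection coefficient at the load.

Γ = (Z_L − Z_0)/(Z_L + Z_0) = (337 − 100)/(337 + 100) = 237/437

Γ = 0.542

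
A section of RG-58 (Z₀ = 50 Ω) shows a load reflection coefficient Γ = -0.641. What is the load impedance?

Z_L = Z_0·(1 + Γ)/(1 − Γ) = 50·(0.359)/(1.64)

Z_L ≈ 10.9 Ω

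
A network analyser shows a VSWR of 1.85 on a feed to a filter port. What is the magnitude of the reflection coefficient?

|Γ| ≈ 0.298

|Γ| = (S − 1)/(S + 1) = (1.85 − 1)/(1.85 + 1) = 0.85/2.85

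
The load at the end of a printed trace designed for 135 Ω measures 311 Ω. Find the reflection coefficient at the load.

Γ = (Z_L − Z_0)/(Z_L + Z_0) = (311 − 135)/(311 + 135) = 176/446

Γ = 0.395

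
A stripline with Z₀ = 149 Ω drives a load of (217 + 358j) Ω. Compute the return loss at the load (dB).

Γ = (68 + j358)/(366 + j358), |Γ| = 0.712
RL = −20·log₁₀|Γ| = −20·log₁₀(0.712)

RL ≈ 2.95 dB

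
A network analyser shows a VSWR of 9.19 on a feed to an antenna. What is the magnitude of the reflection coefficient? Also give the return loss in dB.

|Γ| ≈ 0.804; return loss ≈ 1.9 dB

|Γ| = (S − 1)/(S + 1) = (9.19 − 1)/(9.19 + 1) = 8.19/10.2
RL = −20·log₁₀|Γ| = −20·log₁₀(0.804)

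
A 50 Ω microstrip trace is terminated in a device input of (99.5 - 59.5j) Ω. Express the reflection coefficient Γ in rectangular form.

Γ ≈ 0.423 − j0.23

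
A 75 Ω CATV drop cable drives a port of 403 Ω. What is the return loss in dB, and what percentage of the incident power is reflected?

RL ≈ 3.27 dB; 47.1% of incident power reflected

Γ = (403 − 75)/(403 + 75) = 0.686
RL = −20·log₁₀(0.686) = 3.27 dB
P_refl/P_inc = |Γ|² = 0.471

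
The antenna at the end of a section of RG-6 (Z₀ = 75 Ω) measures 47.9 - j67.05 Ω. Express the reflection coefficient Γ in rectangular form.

Γ = (Z_L − Z_0)/(Z_L + Z_0) = (-27.1 − j67.05)/(122.9 − j67.05)

Γ ≈ 0.0594 − j0.513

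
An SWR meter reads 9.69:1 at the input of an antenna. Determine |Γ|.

|Γ| ≈ 0.813

|Γ| = (S − 1)/(S + 1) = (9.69 − 1)/(9.69 + 1) = 8.69/10.7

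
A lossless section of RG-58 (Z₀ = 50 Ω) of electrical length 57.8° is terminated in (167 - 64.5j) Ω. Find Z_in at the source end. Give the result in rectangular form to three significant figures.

Z_in ≈ 15.7 − j22.5 Ω

tan(βl) = tan(57.8°) = 1.59
Z_in = Z_0·(Z_L + jZ_0·tanβl)/(Z_0 + jZ_L·tanβl)
     = 50·(167 + j14.9)/(152 + j265)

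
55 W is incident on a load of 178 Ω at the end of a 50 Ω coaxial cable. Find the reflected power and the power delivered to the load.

Γ = (178 − 50)/(178 + 50) = 0.561
|Γ|² = 0.315
P_refl = |Γ|²·P_inc = 17.3 W, P_del = (1 − |Γ|²)·P_inc = 37.7 W

P_reflected ≈ 17.3 W; P_delivered ≈ 37.7 W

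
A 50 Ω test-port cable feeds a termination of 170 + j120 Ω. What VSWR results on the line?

VSWR ≈ 5.2

Γ = (Z_L − Z_0)/(Z_L + Z_0) = (120 + j120)/(220 + j120)
|Γ| = 170/251 = 0.677
VSWR = (1 + |Γ|)/(1 − |Γ|) = 1.68/0.323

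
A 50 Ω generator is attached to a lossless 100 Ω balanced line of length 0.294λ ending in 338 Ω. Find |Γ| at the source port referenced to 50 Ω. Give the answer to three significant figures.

βl = 2π × 0.294 = 106°
tan(βl) = -3.52
Z_in = Z_0·(Z_L + jZ_0·tanβl)/(Z_0 + jZ_L·tanβl) = 31.7 + j25.7 Ω
Γ_s = (Z_in − Z_s)/(Z_in + Z_s) = (-18.3 + j25.7)/(81.7 + j25.7), |Γ_s| = 0.368

|Γ| ≈ 0.368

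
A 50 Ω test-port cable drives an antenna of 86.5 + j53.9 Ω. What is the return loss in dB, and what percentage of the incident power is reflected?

RL ≈ 7.06 dB; 19.7% of incident power reflected

Γ = (36.5 + j53.9)/(136.5 + j53.9), |Γ| = 0.444
RL = −20·log₁₀(0.444) = 7.06 dB
P_refl/P_inc = |Γ|² = 0.197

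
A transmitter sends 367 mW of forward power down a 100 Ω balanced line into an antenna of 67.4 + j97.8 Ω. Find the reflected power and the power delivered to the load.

|Γ| = |(-32.6 + j97.8)/(167.4 + j97.8)| = 0.532
|Γ|² = 0.283
P_refl = |Γ|²·P_inc = 104 mW, P_del = (1 − |Γ|²)·P_inc = 263 mW

P_reflected ≈ 104 mW; P_delivered ≈ 263 mW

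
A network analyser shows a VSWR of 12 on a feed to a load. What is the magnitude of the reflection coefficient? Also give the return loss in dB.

|Γ| ≈ 0.846; return loss ≈ 1.45 dB

|Γ| = (S − 1)/(S + 1) = (12 − 1)/(12 + 1) = 11/13
RL = −20·log₁₀|Γ| = −20·log₁₀(0.846)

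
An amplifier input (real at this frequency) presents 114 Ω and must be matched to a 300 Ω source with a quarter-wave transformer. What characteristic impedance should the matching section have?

Z_qwt = √(Z_0·R_L) = √(300 × 114) = √34200

Z_qwt ≈ 185 Ω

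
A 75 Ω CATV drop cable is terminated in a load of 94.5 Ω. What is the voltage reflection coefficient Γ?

Γ = 0.115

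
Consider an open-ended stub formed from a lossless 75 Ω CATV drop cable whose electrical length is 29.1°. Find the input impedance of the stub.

Z_in ≈ −j135 Ω

tan(βl) = 0.557
For an open-ended stub, Z_in = −jZ_0·cot(βl) = −jZ_0/tan(βl)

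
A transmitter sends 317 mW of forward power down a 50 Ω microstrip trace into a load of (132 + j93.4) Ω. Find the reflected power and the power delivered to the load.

|Γ| = |(82 + j93.4)/(182 + j93.4)| = 0.608
|Γ|² = 0.369
P_refl = |Γ|²·P_inc = 117 mW, P_del = (1 − |Γ|²)·P_inc = 200 mW

P_reflected ≈ 117 mW; P_delivered ≈ 200 mW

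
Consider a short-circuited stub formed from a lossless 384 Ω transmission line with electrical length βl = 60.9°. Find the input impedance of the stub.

Z_in ≈ +j690 Ω

tan(βl) = 1.8
For a short-circuited stub, Z_in = jZ_0·tan(βl)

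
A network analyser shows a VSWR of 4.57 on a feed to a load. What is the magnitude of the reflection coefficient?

|Γ| ≈ 0.641

|Γ| = (S − 1)/(S + 1) = (4.57 − 1)/(4.57 + 1) = 3.57/5.57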